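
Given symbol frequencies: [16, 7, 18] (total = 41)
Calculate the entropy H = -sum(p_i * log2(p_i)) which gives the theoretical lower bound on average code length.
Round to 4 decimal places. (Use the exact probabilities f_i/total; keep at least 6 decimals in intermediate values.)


Per-symbol terms -p_i * log2(p_i) with p_i = f_i/41:
  p = 16/41 = 0.390244: log2(p) = -1.357552, -p*log2(p) = 0.529776
  p = 7/41 = 0.170732: log2(p) = -2.550197, -p*log2(p) = 0.435400
  p = 18/41 = 0.439024: log2(p) = -1.187627, -p*log2(p) = 0.521397
H = 0.529776 + 0.435400 + 0.521397 = 1.486573

H = 1.4866 bits/symbol


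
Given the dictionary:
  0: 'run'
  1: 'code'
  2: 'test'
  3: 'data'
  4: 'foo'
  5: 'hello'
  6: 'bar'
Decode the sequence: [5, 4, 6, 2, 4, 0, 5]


Look up each index in the dictionary:
  5 -> 'hello'
  4 -> 'foo'
  6 -> 'bar'
  2 -> 'test'
  4 -> 'foo'
  0 -> 'run'
  5 -> 'hello'

Decoded: "hello foo bar test foo run hello"


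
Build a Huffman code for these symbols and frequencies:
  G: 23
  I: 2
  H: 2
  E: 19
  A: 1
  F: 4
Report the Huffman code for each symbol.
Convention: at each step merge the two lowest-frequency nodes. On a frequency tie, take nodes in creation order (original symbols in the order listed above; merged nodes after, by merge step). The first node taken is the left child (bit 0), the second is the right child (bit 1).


Huffman tree construction:
Step 1: Merge A(1) + I(2) = 3
Step 2: Merge H(2) + (A+I)(3) = 5
Step 3: Merge F(4) + (H+(A+I))(5) = 9
Step 4: Merge (F+(H+(A+I)))(9) + E(19) = 28
Step 5: Merge G(23) + ((F+(H+(A+I)))+E)(28) = 51
Read each symbol's code off the tree from the root (left child = 0, right child = 1).

Codes:
  G: 0 (length 1)
  I: 10111 (length 5)
  H: 1010 (length 4)
  E: 11 (length 2)
  A: 10110 (length 5)
  F: 100 (length 3)
Average code length: 96/51 = 1.8824 bits/symbol


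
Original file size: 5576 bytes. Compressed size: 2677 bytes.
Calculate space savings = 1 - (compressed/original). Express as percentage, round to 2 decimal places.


ratio = compressed/original = 2677/5576 = 0.480093
savings = 1 - ratio = 1 - 0.480093 = 0.519907
as a percentage: 0.519907 * 100 = 51.99%

Space savings = 1 - 2677/5576 = 51.99%


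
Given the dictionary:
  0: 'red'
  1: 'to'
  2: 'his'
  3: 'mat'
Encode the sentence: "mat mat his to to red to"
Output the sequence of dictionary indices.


Look up each word in the dictionary:
  'mat' -> 3
  'mat' -> 3
  'his' -> 2
  'to' -> 1
  'to' -> 1
  'red' -> 0
  'to' -> 1

Encoded: [3, 3, 2, 1, 1, 0, 1]


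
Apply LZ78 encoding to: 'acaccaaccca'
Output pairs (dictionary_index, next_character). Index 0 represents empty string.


LZ78 encoding steps:
Dictionary: {0: ''}
Step 1: w='' (idx 0), next='a' -> output (0, 'a'), add 'a' as idx 1
Step 2: w='' (idx 0), next='c' -> output (0, 'c'), add 'c' as idx 2
Step 3: w='a' (idx 1), next='c' -> output (1, 'c'), add 'ac' as idx 3
Step 4: w='c' (idx 2), next='a' -> output (2, 'a'), add 'ca' as idx 4
Step 5: w='ac' (idx 3), next='c' -> output (3, 'c'), add 'acc' as idx 5
Step 6: w='ca' (idx 4), end of input -> output (4, '')


Encoded: [(0, 'a'), (0, 'c'), (1, 'c'), (2, 'a'), (3, 'c'), (4, '')]


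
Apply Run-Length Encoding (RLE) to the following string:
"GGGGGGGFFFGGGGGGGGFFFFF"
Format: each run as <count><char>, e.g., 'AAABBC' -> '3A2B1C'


Scanning runs left to right:
  i=0: run of 'G' x 7 -> '7G'
  i=7: run of 'F' x 3 -> '3F'
  i=10: run of 'G' x 8 -> '8G'
  i=18: run of 'F' x 5 -> '5F'

RLE = 7G3F8G5F


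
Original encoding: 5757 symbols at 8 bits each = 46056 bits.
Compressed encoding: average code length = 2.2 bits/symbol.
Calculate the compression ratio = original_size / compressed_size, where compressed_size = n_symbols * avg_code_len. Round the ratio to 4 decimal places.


original_size = n_symbols * orig_bits = 5757 * 8 = 46056 bits
compressed_size = n_symbols * avg_code_len = 5757 * 2.2 = 12665.4 bits
ratio = original_size / compressed_size = 46056 / 12665.4 = 3.6364

Compression ratio = 3.6364


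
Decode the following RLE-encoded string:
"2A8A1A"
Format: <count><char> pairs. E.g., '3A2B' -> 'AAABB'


Expanding each <count><char> pair:
  2A -> 'AA'
  8A -> 'AAAAAAAA'
  1A -> 'A'

Decoded = AAAAAAAAAAA


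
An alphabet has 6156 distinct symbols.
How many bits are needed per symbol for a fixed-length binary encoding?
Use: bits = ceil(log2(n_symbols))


log2(6156) = 12.5878
Bracket: 2^12 = 4096 < 6156 <= 2^13 = 8192
So ceil(log2(6156)) = 13

bits = ceil(log2(6156)) = ceil(12.5878) = 13 bits


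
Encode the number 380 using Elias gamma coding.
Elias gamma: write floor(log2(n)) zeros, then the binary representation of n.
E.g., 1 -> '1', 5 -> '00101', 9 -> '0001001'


num_bits = floor(log2(380)) + 1 = 9
leading_zeros = num_bits - 1 = 8
binary(380) = 101111100

Elias gamma(380) = '00000000' + '101111100' = 00000000101111100 (17 bits)


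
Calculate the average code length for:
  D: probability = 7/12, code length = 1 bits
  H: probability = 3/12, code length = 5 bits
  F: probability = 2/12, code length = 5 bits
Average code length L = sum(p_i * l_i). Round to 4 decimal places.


Weighted contributions p_i * l_i:
  D: (7/12) * 1 = 7/12
  H: (3/12) * 5 = 15/12
  F: (2/12) * 5 = 10/12
Sum = (7 + 15 + 10)/12 = 32/12

L = 32/12 = 2.6667 bits/symbol


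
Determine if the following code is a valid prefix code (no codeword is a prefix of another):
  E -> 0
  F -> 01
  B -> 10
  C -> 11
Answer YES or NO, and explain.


Checking each pair (does one codeword prefix another?):
  E='0' vs F='01': prefix -- VIOLATION

NO -- this is NOT a valid prefix code. E (0) is a prefix of F (01).


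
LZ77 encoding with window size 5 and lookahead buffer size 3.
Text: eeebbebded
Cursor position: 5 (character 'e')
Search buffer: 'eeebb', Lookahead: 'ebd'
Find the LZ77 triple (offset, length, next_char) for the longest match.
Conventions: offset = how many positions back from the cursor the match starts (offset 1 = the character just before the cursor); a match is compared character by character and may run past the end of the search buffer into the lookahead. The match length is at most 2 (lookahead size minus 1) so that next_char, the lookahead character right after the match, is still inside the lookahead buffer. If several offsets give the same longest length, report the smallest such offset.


Try each offset into the search buffer:
  offset=1 (pos 4, char 'b'): match length 0
  offset=2 (pos 3, char 'b'): match length 0
  offset=3 (pos 2, char 'e'): match length 2
  offset=4 (pos 1, char 'e'): match length 1
  offset=5 (pos 0, char 'e'): match length 1
Longest match has length 2 at offset 3.
next_char = character at position 5 + 2 = 7 -> 'd'

Best match: offset=3, length=2 (matching 'eb' starting at position 2)
LZ77 triple: (3, 2, 'd')


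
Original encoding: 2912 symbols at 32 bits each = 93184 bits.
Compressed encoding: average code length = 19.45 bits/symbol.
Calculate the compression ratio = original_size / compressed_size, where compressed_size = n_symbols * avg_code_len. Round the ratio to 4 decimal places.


original_size = n_symbols * orig_bits = 2912 * 32 = 93184 bits
compressed_size = n_symbols * avg_code_len = 2912 * 19.45 = 56638.4 bits
ratio = original_size / compressed_size = 93184 / 56638.4 = 1.6452

Compression ratio = 1.6452


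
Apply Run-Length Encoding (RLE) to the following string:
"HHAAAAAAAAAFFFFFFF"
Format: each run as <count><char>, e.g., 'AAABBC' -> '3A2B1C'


Scanning runs left to right:
  i=0: run of 'H' x 2 -> '2H'
  i=2: run of 'A' x 9 -> '9A'
  i=11: run of 'F' x 7 -> '7F'

RLE = 2H9A7F


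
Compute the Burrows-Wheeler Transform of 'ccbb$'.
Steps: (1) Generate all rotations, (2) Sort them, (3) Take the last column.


Rotations (sorted):
  0: $ccbb -> last char: b
  1: b$ccb -> last char: b
  2: bb$cc -> last char: c
  3: cbb$c -> last char: c
  4: ccbb$ -> last char: $


BWT = bbcc$


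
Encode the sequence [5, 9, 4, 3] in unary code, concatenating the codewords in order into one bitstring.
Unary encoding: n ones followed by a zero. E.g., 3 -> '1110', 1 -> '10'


Encode each number as n ones followed by a terminating 0:
  5 -> 111110 (6 bits)
  9 -> 1111111110 (10 bits)
  4 -> 11110 (5 bits)
  3 -> 1110 (4 bits)
Total length = 6 + 10 + 5 + 4 = 25 bits.

Unary([5, 9, 4, 3]) = 1111101111111110111101110 (25 bits)


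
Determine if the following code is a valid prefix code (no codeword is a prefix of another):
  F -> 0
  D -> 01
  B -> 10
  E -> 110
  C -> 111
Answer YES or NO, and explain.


Checking each pair (does one codeword prefix another?):
  F='0' vs D='01': prefix -- VIOLATION

NO -- this is NOT a valid prefix code. F (0) is a prefix of D (01).


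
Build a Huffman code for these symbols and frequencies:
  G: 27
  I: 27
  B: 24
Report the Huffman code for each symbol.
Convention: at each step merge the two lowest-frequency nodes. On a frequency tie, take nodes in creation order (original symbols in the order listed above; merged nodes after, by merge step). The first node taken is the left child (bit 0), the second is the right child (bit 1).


Huffman tree construction:
Step 1: Merge B(24) + G(27) = 51
Step 2: Merge I(27) + (B+G)(51) = 78
Read each symbol's code off the tree from the root (left child = 0, right child = 1).

Codes:
  G: 11 (length 2)
  I: 0 (length 1)
  B: 10 (length 2)
Average code length: 129/78 = 1.6538 bits/symbol


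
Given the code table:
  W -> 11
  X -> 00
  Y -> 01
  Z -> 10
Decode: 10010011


Decoding:
10 -> Z
01 -> Y
00 -> X
11 -> W


Result: ZYXW


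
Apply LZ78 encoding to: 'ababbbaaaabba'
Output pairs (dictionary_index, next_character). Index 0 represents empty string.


LZ78 encoding steps:
Dictionary: {0: ''}
Step 1: w='' (idx 0), next='a' -> output (0, 'a'), add 'a' as idx 1
Step 2: w='' (idx 0), next='b' -> output (0, 'b'), add 'b' as idx 2
Step 3: w='a' (idx 1), next='b' -> output (1, 'b'), add 'ab' as idx 3
Step 4: w='b' (idx 2), next='b' -> output (2, 'b'), add 'bb' as idx 4
Step 5: w='a' (idx 1), next='a' -> output (1, 'a'), add 'aa' as idx 5
Step 6: w='aa' (idx 5), next='b' -> output (5, 'b'), add 'aab' as idx 6
Step 7: w='b' (idx 2), next='a' -> output (2, 'a'), add 'ba' as idx 7


Encoded: [(0, 'a'), (0, 'b'), (1, 'b'), (2, 'b'), (1, 'a'), (5, 'b'), (2, 'a')]


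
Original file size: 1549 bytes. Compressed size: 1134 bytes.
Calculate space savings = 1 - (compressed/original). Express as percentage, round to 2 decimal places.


ratio = compressed/original = 1134/1549 = 0.732085
savings = 1 - ratio = 1 - 0.732085 = 0.267915
as a percentage: 0.267915 * 100 = 26.79%

Space savings = 1 - 1134/1549 = 26.79%


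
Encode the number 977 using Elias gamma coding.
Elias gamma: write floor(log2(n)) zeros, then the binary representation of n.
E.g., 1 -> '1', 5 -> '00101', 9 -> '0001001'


num_bits = floor(log2(977)) + 1 = 10
leading_zeros = num_bits - 1 = 9
binary(977) = 1111010001

Elias gamma(977) = '000000000' + '1111010001' = 0000000001111010001 (19 bits)


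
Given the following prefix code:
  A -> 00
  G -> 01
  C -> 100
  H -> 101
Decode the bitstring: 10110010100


Decoding step by step:
Bits 101 -> H
Bits 100 -> C
Bits 101 -> H
Bits 00 -> A


Decoded message: HCHA


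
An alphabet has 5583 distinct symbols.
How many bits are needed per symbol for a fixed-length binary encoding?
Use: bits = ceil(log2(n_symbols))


log2(5583) = 12.4468
Bracket: 2^12 = 4096 < 5583 <= 2^13 = 8192
So ceil(log2(5583)) = 13

bits = ceil(log2(5583)) = ceil(12.4468) = 13 bits


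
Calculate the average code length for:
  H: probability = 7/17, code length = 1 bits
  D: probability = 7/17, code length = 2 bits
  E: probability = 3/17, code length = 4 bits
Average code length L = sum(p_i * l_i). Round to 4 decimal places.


Weighted contributions p_i * l_i:
  H: (7/17) * 1 = 7/17
  D: (7/17) * 2 = 14/17
  E: (3/17) * 4 = 12/17
Sum = (7 + 14 + 12)/17 = 33/17

L = 33/17 = 1.9412 bits/symbol


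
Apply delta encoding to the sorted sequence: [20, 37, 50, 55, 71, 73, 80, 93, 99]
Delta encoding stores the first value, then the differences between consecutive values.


First value: 20
Deltas:
  37 - 20 = 17
  50 - 37 = 13
  55 - 50 = 5
  71 - 55 = 16
  73 - 71 = 2
  80 - 73 = 7
  93 - 80 = 13
  99 - 93 = 6


Delta encoded: [20, 17, 13, 5, 16, 2, 7, 13, 6]


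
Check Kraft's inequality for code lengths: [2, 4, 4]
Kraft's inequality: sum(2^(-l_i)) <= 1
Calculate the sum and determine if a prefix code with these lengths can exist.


Sum = 2^(-2) + 2^(-4) + 2^(-4)
    = 0.25 + 0.0625 + 0.0625
    = 6/16 = 0.375
Since 0.375 <= 1, Kraft's inequality IS satisfied.
A prefix code with these lengths CAN exist.

Kraft sum = 0.375. Satisfied.


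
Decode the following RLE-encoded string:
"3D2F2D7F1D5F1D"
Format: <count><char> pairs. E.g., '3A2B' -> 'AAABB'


Expanding each <count><char> pair:
  3D -> 'DDD'
  2F -> 'FF'
  2D -> 'DD'
  7F -> 'FFFFFFF'
  1D -> 'D'
  5F -> 'FFFFF'
  1D -> 'D'

Decoded = DDDFFDDFFFFFFFDFFFFFD


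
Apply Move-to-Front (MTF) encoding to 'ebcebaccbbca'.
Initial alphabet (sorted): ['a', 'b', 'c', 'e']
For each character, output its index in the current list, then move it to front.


MTF encoding:
'e': index 3 in ['a', 'b', 'c', 'e'] -> ['e', 'a', 'b', 'c']
'b': index 2 in ['e', 'a', 'b', 'c'] -> ['b', 'e', 'a', 'c']
'c': index 3 in ['b', 'e', 'a', 'c'] -> ['c', 'b', 'e', 'a']
'e': index 2 in ['c', 'b', 'e', 'a'] -> ['e', 'c', 'b', 'a']
'b': index 2 in ['e', 'c', 'b', 'a'] -> ['b', 'e', 'c', 'a']
'a': index 3 in ['b', 'e', 'c', 'a'] -> ['a', 'b', 'e', 'c']
'c': index 3 in ['a', 'b', 'e', 'c'] -> ['c', 'a', 'b', 'e']
'c': index 0 in ['c', 'a', 'b', 'e'] -> ['c', 'a', 'b', 'e']
'b': index 2 in ['c', 'a', 'b', 'e'] -> ['b', 'c', 'a', 'e']
'b': index 0 in ['b', 'c', 'a', 'e'] -> ['b', 'c', 'a', 'e']
'c': index 1 in ['b', 'c', 'a', 'e'] -> ['c', 'b', 'a', 'e']
'a': index 2 in ['c', 'b', 'a', 'e'] -> ['a', 'c', 'b', 'e']


Output: [3, 2, 3, 2, 2, 3, 3, 0, 2, 0, 1, 2]


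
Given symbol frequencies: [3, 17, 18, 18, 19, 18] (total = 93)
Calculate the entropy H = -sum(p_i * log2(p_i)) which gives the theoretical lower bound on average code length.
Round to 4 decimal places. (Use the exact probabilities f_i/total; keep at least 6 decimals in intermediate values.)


Per-symbol terms -p_i * log2(p_i) with p_i = f_i/93:
  p = 3/93 = 0.032258: log2(p) = -4.954196, -p*log2(p) = 0.159813
  p = 17/93 = 0.182796: log2(p) = -2.451696, -p*log2(p) = 0.448159
  p = 18/93 = 0.193548: log2(p) = -2.369234, -p*log2(p) = 0.458561
  p = 18/93 = 0.193548: log2(p) = -2.369234, -p*log2(p) = 0.458561
  p = 19/93 = 0.204301: log2(p) = -2.291231, -p*log2(p) = 0.468101
  p = 18/93 = 0.193548: log2(p) = -2.369234, -p*log2(p) = 0.458561
H = 0.159813 + 0.448159 + 0.458561 + 0.458561 + 0.468101 + 0.458561 = 2.451756

H = 2.4518 bits/symbol


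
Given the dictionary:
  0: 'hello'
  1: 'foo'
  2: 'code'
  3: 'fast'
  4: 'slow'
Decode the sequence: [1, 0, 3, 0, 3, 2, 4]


Look up each index in the dictionary:
  1 -> 'foo'
  0 -> 'hello'
  3 -> 'fast'
  0 -> 'hello'
  3 -> 'fast'
  2 -> 'code'
  4 -> 'slow'

Decoded: "foo hello fast hello fast code slow"


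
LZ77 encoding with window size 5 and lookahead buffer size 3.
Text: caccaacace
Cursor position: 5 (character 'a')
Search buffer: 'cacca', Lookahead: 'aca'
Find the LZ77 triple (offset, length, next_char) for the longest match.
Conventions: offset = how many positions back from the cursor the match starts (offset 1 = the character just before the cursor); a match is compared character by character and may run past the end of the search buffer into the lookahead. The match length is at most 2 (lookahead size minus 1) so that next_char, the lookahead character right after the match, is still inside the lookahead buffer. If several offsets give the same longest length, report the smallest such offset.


Try each offset into the search buffer:
  offset=1 (pos 4, char 'a'): match length 1
  offset=2 (pos 3, char 'c'): match length 0
  offset=3 (pos 2, char 'c'): match length 0
  offset=4 (pos 1, char 'a'): match length 2
  offset=5 (pos 0, char 'c'): match length 0
Longest match has length 2 at offset 4.
next_char = character at position 5 + 2 = 7 -> 'a'

Best match: offset=4, length=2 (matching 'ac' starting at position 1)
LZ77 triple: (4, 2, 'a')


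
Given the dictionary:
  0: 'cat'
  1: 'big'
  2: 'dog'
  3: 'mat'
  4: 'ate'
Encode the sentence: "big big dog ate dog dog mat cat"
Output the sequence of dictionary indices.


Look up each word in the dictionary:
  'big' -> 1
  'big' -> 1
  'dog' -> 2
  'ate' -> 4
  'dog' -> 2
  'dog' -> 2
  'mat' -> 3
  'cat' -> 0

Encoded: [1, 1, 2, 4, 2, 2, 3, 0]


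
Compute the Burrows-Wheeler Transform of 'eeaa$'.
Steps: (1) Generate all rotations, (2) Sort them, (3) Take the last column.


Rotations (sorted):
  0: $eeaa -> last char: a
  1: a$eea -> last char: a
  2: aa$ee -> last char: e
  3: eaa$e -> last char: e
  4: eeaa$ -> last char: $


BWT = aaee$


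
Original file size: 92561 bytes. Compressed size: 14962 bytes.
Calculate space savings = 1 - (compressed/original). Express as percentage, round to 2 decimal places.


ratio = compressed/original = 14962/92561 = 0.161645
savings = 1 - ratio = 1 - 0.161645 = 0.838355
as a percentage: 0.838355 * 100 = 83.84%

Space savings = 1 - 14962/92561 = 83.84%


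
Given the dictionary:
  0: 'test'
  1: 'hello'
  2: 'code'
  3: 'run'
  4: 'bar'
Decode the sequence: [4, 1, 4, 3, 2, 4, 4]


Look up each index in the dictionary:
  4 -> 'bar'
  1 -> 'hello'
  4 -> 'bar'
  3 -> 'run'
  2 -> 'code'
  4 -> 'bar'
  4 -> 'bar'

Decoded: "bar hello bar run code bar bar"


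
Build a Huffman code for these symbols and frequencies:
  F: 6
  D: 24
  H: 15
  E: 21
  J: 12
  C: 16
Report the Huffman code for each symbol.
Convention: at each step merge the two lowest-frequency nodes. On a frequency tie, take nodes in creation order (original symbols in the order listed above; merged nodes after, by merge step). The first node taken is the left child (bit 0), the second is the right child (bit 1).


Huffman tree construction:
Step 1: Merge F(6) + J(12) = 18
Step 2: Merge H(15) + C(16) = 31
Step 3: Merge (F+J)(18) + E(21) = 39
Step 4: Merge D(24) + (H+C)(31) = 55
Step 5: Merge ((F+J)+E)(39) + (D+(H+C))(55) = 94
Read each symbol's code off the tree from the root (left child = 0, right child = 1).

Codes:
  F: 000 (length 3)
  D: 10 (length 2)
  H: 110 (length 3)
  E: 01 (length 2)
  J: 001 (length 3)
  C: 111 (length 3)
Average code length: 237/94 = 2.5213 bits/symbol


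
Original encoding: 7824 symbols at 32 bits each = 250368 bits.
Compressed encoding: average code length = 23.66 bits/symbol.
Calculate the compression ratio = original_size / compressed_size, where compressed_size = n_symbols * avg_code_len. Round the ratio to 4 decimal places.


original_size = n_symbols * orig_bits = 7824 * 32 = 250368 bits
compressed_size = n_symbols * avg_code_len = 7824 * 23.66 = 185115.84 bits
ratio = original_size / compressed_size = 250368 / 185115.84 = 1.3525

Compression ratio = 1.3525


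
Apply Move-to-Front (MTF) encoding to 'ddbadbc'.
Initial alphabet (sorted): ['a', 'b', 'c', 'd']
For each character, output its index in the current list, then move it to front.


MTF encoding:
'd': index 3 in ['a', 'b', 'c', 'd'] -> ['d', 'a', 'b', 'c']
'd': index 0 in ['d', 'a', 'b', 'c'] -> ['d', 'a', 'b', 'c']
'b': index 2 in ['d', 'a', 'b', 'c'] -> ['b', 'd', 'a', 'c']
'a': index 2 in ['b', 'd', 'a', 'c'] -> ['a', 'b', 'd', 'c']
'd': index 2 in ['a', 'b', 'd', 'c'] -> ['d', 'a', 'b', 'c']
'b': index 2 in ['d', 'a', 'b', 'c'] -> ['b', 'd', 'a', 'c']
'c': index 3 in ['b', 'd', 'a', 'c'] -> ['c', 'b', 'd', 'a']


Output: [3, 0, 2, 2, 2, 2, 3]


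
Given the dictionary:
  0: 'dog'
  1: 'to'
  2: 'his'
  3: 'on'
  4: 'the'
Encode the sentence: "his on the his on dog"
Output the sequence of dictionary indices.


Look up each word in the dictionary:
  'his' -> 2
  'on' -> 3
  'the' -> 4
  'his' -> 2
  'on' -> 3
  'dog' -> 0

Encoded: [2, 3, 4, 2, 3, 0]


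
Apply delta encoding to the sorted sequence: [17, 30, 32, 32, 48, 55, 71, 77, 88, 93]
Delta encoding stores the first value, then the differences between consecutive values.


First value: 17
Deltas:
  30 - 17 = 13
  32 - 30 = 2
  32 - 32 = 0
  48 - 32 = 16
  55 - 48 = 7
  71 - 55 = 16
  77 - 71 = 6
  88 - 77 = 11
  93 - 88 = 5


Delta encoded: [17, 13, 2, 0, 16, 7, 16, 6, 11, 5]


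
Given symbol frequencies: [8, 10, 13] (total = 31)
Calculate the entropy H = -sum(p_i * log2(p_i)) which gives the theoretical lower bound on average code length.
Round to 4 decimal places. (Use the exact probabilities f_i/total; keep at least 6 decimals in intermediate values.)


Per-symbol terms -p_i * log2(p_i) with p_i = f_i/31:
  p = 8/31 = 0.258065: log2(p) = -1.954196, -p*log2(p) = 0.504309
  p = 10/31 = 0.322581: log2(p) = -1.632268, -p*log2(p) = 0.526538
  p = 13/31 = 0.419355: log2(p) = -1.253757, -p*log2(p) = 0.525769
H = 0.504309 + 0.526538 + 0.525769 = 1.556616

H = 1.5566 bits/symbol


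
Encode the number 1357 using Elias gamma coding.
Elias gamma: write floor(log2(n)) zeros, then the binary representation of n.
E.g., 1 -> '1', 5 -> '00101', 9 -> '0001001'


num_bits = floor(log2(1357)) + 1 = 11
leading_zeros = num_bits - 1 = 10
binary(1357) = 10101001101

Elias gamma(1357) = '0000000000' + '10101001101' = 000000000010101001101 (21 bits)


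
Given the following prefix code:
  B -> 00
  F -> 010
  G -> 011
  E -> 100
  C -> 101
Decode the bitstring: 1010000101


Decoding step by step:
Bits 101 -> C
Bits 00 -> B
Bits 00 -> B
Bits 101 -> C


Decoded message: CBBC


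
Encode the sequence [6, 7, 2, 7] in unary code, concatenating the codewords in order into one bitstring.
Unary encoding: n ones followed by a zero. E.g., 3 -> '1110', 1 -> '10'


Encode each number as n ones followed by a terminating 0:
  6 -> 1111110 (7 bits)
  7 -> 11111110 (8 bits)
  2 -> 110 (3 bits)
  7 -> 11111110 (8 bits)
Total length = 7 + 8 + 3 + 8 = 26 bits.

Unary([6, 7, 2, 7]) = 11111101111111011011111110 (26 bits)


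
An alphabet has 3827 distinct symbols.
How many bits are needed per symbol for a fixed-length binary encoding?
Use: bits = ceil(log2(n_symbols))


log2(3827) = 11.902
Bracket: 2^11 = 2048 < 3827 <= 2^12 = 4096
So ceil(log2(3827)) = 12

bits = ceil(log2(3827)) = ceil(11.902) = 12 bits


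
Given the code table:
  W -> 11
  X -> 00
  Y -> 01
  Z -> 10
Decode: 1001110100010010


Decoding:
10 -> Z
01 -> Y
11 -> W
01 -> Y
00 -> X
01 -> Y
00 -> X
10 -> Z


Result: ZYWYXYXZ


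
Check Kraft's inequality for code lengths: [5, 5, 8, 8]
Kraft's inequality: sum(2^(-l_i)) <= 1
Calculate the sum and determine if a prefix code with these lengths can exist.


Sum = 2^(-5) + 2^(-5) + 2^(-8) + 2^(-8)
    = 0.03125 + 0.03125 + 0.00390625 + 0.00390625
    = 18/256 = 0.0703125
Since 0.0703125 <= 1, Kraft's inequality IS satisfied.
A prefix code with these lengths CAN exist.

Kraft sum = 0.0703125. Satisfied.


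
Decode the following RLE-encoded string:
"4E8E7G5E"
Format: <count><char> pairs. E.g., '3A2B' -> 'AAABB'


Expanding each <count><char> pair:
  4E -> 'EEEE'
  8E -> 'EEEEEEEE'
  7G -> 'GGGGGGG'
  5E -> 'EEEEE'

Decoded = EEEEEEEEEEEEGGGGGGGEEEEE


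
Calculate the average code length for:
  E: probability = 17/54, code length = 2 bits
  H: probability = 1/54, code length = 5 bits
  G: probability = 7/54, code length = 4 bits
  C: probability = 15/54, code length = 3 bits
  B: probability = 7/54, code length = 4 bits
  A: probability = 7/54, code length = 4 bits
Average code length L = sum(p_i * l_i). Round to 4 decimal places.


Weighted contributions p_i * l_i:
  E: (17/54) * 2 = 34/54
  H: (1/54) * 5 = 5/54
  G: (7/54) * 4 = 28/54
  C: (15/54) * 3 = 45/54
  B: (7/54) * 4 = 28/54
  A: (7/54) * 4 = 28/54
Sum = (34 + 5 + 28 + 45 + 28 + 28)/54 = 168/54

L = 168/54 = 3.1111 bits/symbol


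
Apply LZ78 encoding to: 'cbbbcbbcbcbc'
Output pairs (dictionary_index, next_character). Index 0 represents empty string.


LZ78 encoding steps:
Dictionary: {0: ''}
Step 1: w='' (idx 0), next='c' -> output (0, 'c'), add 'c' as idx 1
Step 2: w='' (idx 0), next='b' -> output (0, 'b'), add 'b' as idx 2
Step 3: w='b' (idx 2), next='b' -> output (2, 'b'), add 'bb' as idx 3
Step 4: w='c' (idx 1), next='b' -> output (1, 'b'), add 'cb' as idx 4
Step 5: w='b' (idx 2), next='c' -> output (2, 'c'), add 'bc' as idx 5
Step 6: w='bc' (idx 5), next='b' -> output (5, 'b'), add 'bcb' as idx 6
Step 7: w='c' (idx 1), end of input -> output (1, '')


Encoded: [(0, 'c'), (0, 'b'), (2, 'b'), (1, 'b'), (2, 'c'), (5, 'b'), (1, '')]


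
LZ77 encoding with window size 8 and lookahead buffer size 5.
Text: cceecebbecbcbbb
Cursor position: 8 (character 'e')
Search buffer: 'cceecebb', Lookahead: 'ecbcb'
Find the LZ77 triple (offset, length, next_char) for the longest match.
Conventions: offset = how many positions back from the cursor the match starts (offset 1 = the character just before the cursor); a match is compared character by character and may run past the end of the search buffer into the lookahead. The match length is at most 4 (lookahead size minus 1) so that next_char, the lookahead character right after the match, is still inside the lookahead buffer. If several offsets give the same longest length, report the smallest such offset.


Try each offset into the search buffer:
  offset=1 (pos 7, char 'b'): match length 0
  offset=2 (pos 6, char 'b'): match length 0
  offset=3 (pos 5, char 'e'): match length 1
  offset=4 (pos 4, char 'c'): match length 0
  offset=5 (pos 3, char 'e'): match length 2
  offset=6 (pos 2, char 'e'): match length 1
  offset=7 (pos 1, char 'c'): match length 0
  offset=8 (pos 0, char 'c'): match length 0
Longest match has length 2 at offset 5.
next_char = character at position 8 + 2 = 10 -> 'b'

Best match: offset=5, length=2 (matching 'ec' starting at position 3)
LZ77 triple: (5, 2, 'b')


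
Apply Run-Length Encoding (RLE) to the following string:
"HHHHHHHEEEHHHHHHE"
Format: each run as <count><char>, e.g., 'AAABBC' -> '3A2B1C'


Scanning runs left to right:
  i=0: run of 'H' x 7 -> '7H'
  i=7: run of 'E' x 3 -> '3E'
  i=10: run of 'H' x 6 -> '6H'
  i=16: run of 'E' x 1 -> '1E'

RLE = 7H3E6H1E


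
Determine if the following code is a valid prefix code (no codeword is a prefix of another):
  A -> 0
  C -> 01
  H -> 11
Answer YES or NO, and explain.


Checking each pair (does one codeword prefix another?):
  A='0' vs C='01': prefix -- VIOLATION

NO -- this is NOT a valid prefix code. A (0) is a prefix of C (01).


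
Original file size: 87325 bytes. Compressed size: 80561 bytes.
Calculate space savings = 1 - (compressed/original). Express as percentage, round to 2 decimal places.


ratio = compressed/original = 80561/87325 = 0.922542
savings = 1 - ratio = 1 - 0.922542 = 0.077458
as a percentage: 0.077458 * 100 = 7.75%

Space savings = 1 - 80561/87325 = 7.75%


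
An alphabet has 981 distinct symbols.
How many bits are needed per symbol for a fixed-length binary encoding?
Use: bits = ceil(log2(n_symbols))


log2(981) = 9.9381
Bracket: 2^9 = 512 < 981 <= 2^10 = 1024
So ceil(log2(981)) = 10

bits = ceil(log2(981)) = ceil(9.9381) = 10 bits


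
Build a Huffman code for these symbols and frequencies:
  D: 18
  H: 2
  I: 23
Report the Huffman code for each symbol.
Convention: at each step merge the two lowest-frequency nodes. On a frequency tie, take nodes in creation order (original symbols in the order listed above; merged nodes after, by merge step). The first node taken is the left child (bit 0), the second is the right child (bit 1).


Huffman tree construction:
Step 1: Merge H(2) + D(18) = 20
Step 2: Merge (H+D)(20) + I(23) = 43
Read each symbol's code off the tree from the root (left child = 0, right child = 1).

Codes:
  D: 01 (length 2)
  H: 00 (length 2)
  I: 1 (length 1)
Average code length: 63/43 = 1.4651 bits/symbol


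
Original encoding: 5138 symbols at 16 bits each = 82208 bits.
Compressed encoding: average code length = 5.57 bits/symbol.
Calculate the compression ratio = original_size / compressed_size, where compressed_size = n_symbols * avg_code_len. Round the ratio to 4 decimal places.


original_size = n_symbols * orig_bits = 5138 * 16 = 82208 bits
compressed_size = n_symbols * avg_code_len = 5138 * 5.57 = 28618.66 bits
ratio = original_size / compressed_size = 82208 / 28618.66 = 2.8725

Compression ratio = 2.8725


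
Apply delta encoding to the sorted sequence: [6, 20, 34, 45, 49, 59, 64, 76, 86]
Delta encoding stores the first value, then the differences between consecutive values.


First value: 6
Deltas:
  20 - 6 = 14
  34 - 20 = 14
  45 - 34 = 11
  49 - 45 = 4
  59 - 49 = 10
  64 - 59 = 5
  76 - 64 = 12
  86 - 76 = 10


Delta encoded: [6, 14, 14, 11, 4, 10, 5, 12, 10]


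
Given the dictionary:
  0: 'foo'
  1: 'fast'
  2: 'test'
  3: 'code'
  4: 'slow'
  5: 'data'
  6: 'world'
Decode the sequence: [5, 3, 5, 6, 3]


Look up each index in the dictionary:
  5 -> 'data'
  3 -> 'code'
  5 -> 'data'
  6 -> 'world'
  3 -> 'code'

Decoded: "data code data world code"


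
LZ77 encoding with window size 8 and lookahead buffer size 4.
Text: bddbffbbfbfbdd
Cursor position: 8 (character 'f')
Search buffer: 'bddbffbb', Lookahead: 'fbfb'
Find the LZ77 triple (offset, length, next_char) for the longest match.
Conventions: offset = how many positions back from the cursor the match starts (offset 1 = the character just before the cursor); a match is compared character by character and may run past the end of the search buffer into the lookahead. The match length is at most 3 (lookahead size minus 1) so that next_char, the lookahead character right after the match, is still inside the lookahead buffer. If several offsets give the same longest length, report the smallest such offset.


Try each offset into the search buffer:
  offset=1 (pos 7, char 'b'): match length 0
  offset=2 (pos 6, char 'b'): match length 0
  offset=3 (pos 5, char 'f'): match length 2
  offset=4 (pos 4, char 'f'): match length 1
  offset=5 (pos 3, char 'b'): match length 0
  offset=6 (pos 2, char 'd'): match length 0
  offset=7 (pos 1, char 'd'): match length 0
  offset=8 (pos 0, char 'b'): match length 0
Longest match has length 2 at offset 3.
next_char = character at position 8 + 2 = 10 -> 'f'

Best match: offset=3, length=2 (matching 'fb' starting at position 5)
LZ77 triple: (3, 2, 'f')


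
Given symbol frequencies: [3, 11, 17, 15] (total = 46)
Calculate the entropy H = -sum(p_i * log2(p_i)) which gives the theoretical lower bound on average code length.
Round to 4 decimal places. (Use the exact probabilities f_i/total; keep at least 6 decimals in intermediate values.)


Per-symbol terms -p_i * log2(p_i) with p_i = f_i/46:
  p = 3/46 = 0.065217: log2(p) = -3.938599, -p*log2(p) = 0.256865
  p = 11/46 = 0.239130: log2(p) = -2.064130, -p*log2(p) = 0.493596
  p = 17/46 = 0.369565: log2(p) = -1.436099, -p*log2(p) = 0.530732
  p = 15/46 = 0.326087: log2(p) = -1.616671, -p*log2(p) = 0.527175
H = 0.256865 + 0.493596 + 0.530732 + 0.527175 = 1.808368

H = 1.8084 bits/symbol


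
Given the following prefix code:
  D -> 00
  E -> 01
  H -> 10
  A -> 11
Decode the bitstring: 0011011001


Decoding step by step:
Bits 00 -> D
Bits 11 -> A
Bits 01 -> E
Bits 10 -> H
Bits 01 -> E


Decoded message: DAEHE


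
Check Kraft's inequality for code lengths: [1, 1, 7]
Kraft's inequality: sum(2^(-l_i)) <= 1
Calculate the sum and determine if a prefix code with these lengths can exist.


Sum = 2^(-1) + 2^(-1) + 2^(-7)
    = 0.5 + 0.5 + 0.0078125
    = 129/128 = 1.0078125
Since 1.0078125 > 1, Kraft's inequality is NOT satisfied.
A prefix code with these lengths CANNOT exist.

Kraft sum = 1.0078125. Not satisfied.


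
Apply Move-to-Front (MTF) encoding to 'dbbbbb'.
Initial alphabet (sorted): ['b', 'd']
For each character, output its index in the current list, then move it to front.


MTF encoding:
'd': index 1 in ['b', 'd'] -> ['d', 'b']
'b': index 1 in ['d', 'b'] -> ['b', 'd']
'b': index 0 in ['b', 'd'] -> ['b', 'd']
'b': index 0 in ['b', 'd'] -> ['b', 'd']
'b': index 0 in ['b', 'd'] -> ['b', 'd']
'b': index 0 in ['b', 'd'] -> ['b', 'd']


Output: [1, 1, 0, 0, 0, 0]


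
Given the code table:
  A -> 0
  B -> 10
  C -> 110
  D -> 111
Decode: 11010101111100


Decoding:
110 -> C
10 -> B
10 -> B
111 -> D
110 -> C
0 -> A


Result: CBBDCA


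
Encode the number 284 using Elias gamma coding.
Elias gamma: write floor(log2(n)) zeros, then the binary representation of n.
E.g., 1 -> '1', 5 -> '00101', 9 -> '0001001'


num_bits = floor(log2(284)) + 1 = 9
leading_zeros = num_bits - 1 = 8
binary(284) = 100011100

Elias gamma(284) = '00000000' + '100011100' = 00000000100011100 (17 bits)


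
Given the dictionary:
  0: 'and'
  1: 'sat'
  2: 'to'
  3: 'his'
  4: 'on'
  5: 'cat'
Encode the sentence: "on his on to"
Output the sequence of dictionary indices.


Look up each word in the dictionary:
  'on' -> 4
  'his' -> 3
  'on' -> 4
  'to' -> 2

Encoded: [4, 3, 4, 2]


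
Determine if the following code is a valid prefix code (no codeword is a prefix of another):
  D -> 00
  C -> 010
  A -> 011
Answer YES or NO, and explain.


Checking each pair (does one codeword prefix another?):
  D='00' vs C='010': no prefix
  D='00' vs A='011': no prefix
  C='010' vs D='00': no prefix
  C='010' vs A='011': no prefix
  A='011' vs D='00': no prefix
  A='011' vs C='010': no prefix
No violation found over all pairs.

YES -- this is a valid prefix code. No codeword is a prefix of any other codeword.


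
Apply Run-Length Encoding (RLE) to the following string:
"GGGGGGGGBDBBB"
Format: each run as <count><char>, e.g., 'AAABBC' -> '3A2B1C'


Scanning runs left to right:
  i=0: run of 'G' x 8 -> '8G'
  i=8: run of 'B' x 1 -> '1B'
  i=9: run of 'D' x 1 -> '1D'
  i=10: run of 'B' x 3 -> '3B'

RLE = 8G1B1D3B


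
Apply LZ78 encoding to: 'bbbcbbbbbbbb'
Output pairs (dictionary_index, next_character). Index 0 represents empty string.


LZ78 encoding steps:
Dictionary: {0: ''}
Step 1: w='' (idx 0), next='b' -> output (0, 'b'), add 'b' as idx 1
Step 2: w='b' (idx 1), next='b' -> output (1, 'b'), add 'bb' as idx 2
Step 3: w='' (idx 0), next='c' -> output (0, 'c'), add 'c' as idx 3
Step 4: w='bb' (idx 2), next='b' -> output (2, 'b'), add 'bbb' as idx 4
Step 5: w='bbb' (idx 4), next='b' -> output (4, 'b'), add 'bbbb' as idx 5
Step 6: w='b' (idx 1), end of input -> output (1, '')


Encoded: [(0, 'b'), (1, 'b'), (0, 'c'), (2, 'b'), (4, 'b'), (1, '')]


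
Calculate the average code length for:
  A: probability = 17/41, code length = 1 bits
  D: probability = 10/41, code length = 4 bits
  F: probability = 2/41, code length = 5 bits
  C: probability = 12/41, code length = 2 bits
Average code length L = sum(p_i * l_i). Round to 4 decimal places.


Weighted contributions p_i * l_i:
  A: (17/41) * 1 = 17/41
  D: (10/41) * 4 = 40/41
  F: (2/41) * 5 = 10/41
  C: (12/41) * 2 = 24/41
Sum = (17 + 40 + 10 + 24)/41 = 91/41

L = 91/41 = 2.2195 bits/symbol


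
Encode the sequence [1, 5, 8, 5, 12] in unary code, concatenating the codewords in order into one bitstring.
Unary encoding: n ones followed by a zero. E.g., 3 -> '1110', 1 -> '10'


Encode each number as n ones followed by a terminating 0:
  1 -> 10 (2 bits)
  5 -> 111110 (6 bits)
  8 -> 111111110 (9 bits)
  5 -> 111110 (6 bits)
  12 -> 1111111111110 (13 bits)
Total length = 2 + 6 + 9 + 6 + 13 = 36 bits.

Unary([1, 5, 8, 5, 12]) = 101111101111111101111101111111111110 (36 bits)


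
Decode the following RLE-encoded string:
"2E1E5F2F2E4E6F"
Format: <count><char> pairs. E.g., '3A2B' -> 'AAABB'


Expanding each <count><char> pair:
  2E -> 'EE'
  1E -> 'E'
  5F -> 'FFFFF'
  2F -> 'FF'
  2E -> 'EE'
  4E -> 'EEEE'
  6F -> 'FFFFFF'

Decoded = EEEFFFFFFFEEEEEEFFFFFF


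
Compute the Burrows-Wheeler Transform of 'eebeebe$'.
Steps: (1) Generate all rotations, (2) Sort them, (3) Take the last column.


Rotations (sorted):
  0: $eebeebe -> last char: e
  1: be$eebee -> last char: e
  2: beebe$ee -> last char: e
  3: e$eebeeb -> last char: b
  4: ebe$eebe -> last char: e
  5: ebeebe$e -> last char: e
  6: eebe$eeb -> last char: b
  7: eebeebe$ -> last char: $


BWT = eeebeeb$


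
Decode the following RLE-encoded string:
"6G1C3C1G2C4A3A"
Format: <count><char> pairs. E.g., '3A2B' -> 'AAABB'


Expanding each <count><char> pair:
  6G -> 'GGGGGG'
  1C -> 'C'
  3C -> 'CCC'
  1G -> 'G'
  2C -> 'CC'
  4A -> 'AAAA'
  3A -> 'AAA'

Decoded = GGGGGGCCCCGCCAAAAAAA


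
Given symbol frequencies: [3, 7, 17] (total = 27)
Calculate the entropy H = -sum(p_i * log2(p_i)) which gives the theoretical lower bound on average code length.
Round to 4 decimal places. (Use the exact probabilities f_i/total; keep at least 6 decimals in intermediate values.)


Per-symbol terms -p_i * log2(p_i) with p_i = f_i/27:
  p = 3/27 = 0.111111: log2(p) = -3.169925, -p*log2(p) = 0.352214
  p = 7/27 = 0.259259: log2(p) = -1.947533, -p*log2(p) = 0.504916
  p = 17/27 = 0.629630: log2(p) = -0.667425, -p*log2(p) = 0.420230
H = 0.352214 + 0.504916 + 0.420230 = 1.277360

H = 1.2774 bits/symbol


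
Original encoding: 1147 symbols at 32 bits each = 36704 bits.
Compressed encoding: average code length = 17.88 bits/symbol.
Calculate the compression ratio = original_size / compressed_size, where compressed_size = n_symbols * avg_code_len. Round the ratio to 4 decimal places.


original_size = n_symbols * orig_bits = 1147 * 32 = 36704 bits
compressed_size = n_symbols * avg_code_len = 1147 * 17.88 = 20508.36 bits
ratio = original_size / compressed_size = 36704 / 20508.36 = 1.7897

Compression ratio = 1.7897


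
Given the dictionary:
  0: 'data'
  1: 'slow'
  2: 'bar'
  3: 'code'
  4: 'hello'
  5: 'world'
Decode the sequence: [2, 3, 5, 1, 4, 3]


Look up each index in the dictionary:
  2 -> 'bar'
  3 -> 'code'
  5 -> 'world'
  1 -> 'slow'
  4 -> 'hello'
  3 -> 'code'

Decoded: "bar code world slow hello code"


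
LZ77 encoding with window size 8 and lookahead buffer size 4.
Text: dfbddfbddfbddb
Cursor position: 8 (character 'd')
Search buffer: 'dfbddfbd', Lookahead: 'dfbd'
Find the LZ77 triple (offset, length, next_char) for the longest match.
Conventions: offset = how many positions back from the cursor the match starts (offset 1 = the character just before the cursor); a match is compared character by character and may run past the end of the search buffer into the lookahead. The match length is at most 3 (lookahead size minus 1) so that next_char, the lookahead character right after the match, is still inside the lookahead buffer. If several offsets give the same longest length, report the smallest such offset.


Try each offset into the search buffer:
  offset=1 (pos 7, char 'd'): match length 1
  offset=2 (pos 6, char 'b'): match length 0
  offset=3 (pos 5, char 'f'): match length 0
  offset=4 (pos 4, char 'd'): match length 3
  offset=5 (pos 3, char 'd'): match length 1
  offset=6 (pos 2, char 'b'): match length 0
  offset=7 (pos 1, char 'f'): match length 0
  offset=8 (pos 0, char 'd'): match length 3
Longest match has length 3, found at offsets 4, 8; take the smallest, offset 4.
next_char = character at position 8 + 3 = 11 -> 'd'

Best match: offset=4, length=3 (matching 'dfb' starting at position 4)
LZ77 triple: (4, 3, 'd')


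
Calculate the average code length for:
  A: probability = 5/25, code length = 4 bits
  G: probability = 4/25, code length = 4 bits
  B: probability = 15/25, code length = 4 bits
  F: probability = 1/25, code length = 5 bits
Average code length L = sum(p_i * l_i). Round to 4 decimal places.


Weighted contributions p_i * l_i:
  A: (5/25) * 4 = 20/25
  G: (4/25) * 4 = 16/25
  B: (15/25) * 4 = 60/25
  F: (1/25) * 5 = 5/25
Sum = (20 + 16 + 60 + 5)/25 = 101/25

L = 101/25 = 4.0400 bits/symbol


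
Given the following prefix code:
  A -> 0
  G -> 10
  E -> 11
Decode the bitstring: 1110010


Decoding step by step:
Bits 11 -> E
Bits 10 -> G
Bits 0 -> A
Bits 10 -> G


Decoded message: EGAG


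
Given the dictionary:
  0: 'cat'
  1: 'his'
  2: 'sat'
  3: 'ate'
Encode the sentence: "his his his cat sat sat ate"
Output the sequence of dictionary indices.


Look up each word in the dictionary:
  'his' -> 1
  'his' -> 1
  'his' -> 1
  'cat' -> 0
  'sat' -> 2
  'sat' -> 2
  'ate' -> 3

Encoded: [1, 1, 1, 0, 2, 2, 3]
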